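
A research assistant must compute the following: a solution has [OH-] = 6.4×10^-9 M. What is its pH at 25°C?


pOH = -log10([OH-]) = -log10(6.4×10^-9)
= 9 - log10(6.4) = 8.19
pH = 14 - pOH = 14 - 8.19 = 5.81

5.81


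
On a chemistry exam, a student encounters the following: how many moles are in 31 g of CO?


M(CO) = 28.01 g/mol
n = mass/M = 31/28.01 = 1.1067 mol

1.1067 mol


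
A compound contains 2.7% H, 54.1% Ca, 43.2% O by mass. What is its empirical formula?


Assume 100 g sample. Moles of each element:
  H: 2.7/1.008 = 2.679 mol
  Ca: 54.1/40.08 = 1.35 mol
  O: 43.2/16.0 = 2.7 mol
Divide by smallest (1.35):
  H: 2.679/1.35 = 1.98
  Ca: 1.35/1.35 = 1.0
  O: 2.7/1.35 = 2.0
Empirical formula: CaO2H2

CaO2H2


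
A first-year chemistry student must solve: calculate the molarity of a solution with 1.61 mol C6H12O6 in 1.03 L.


M = n/V = 1.61/1.03 = 1.563 mol/L

1.563 M


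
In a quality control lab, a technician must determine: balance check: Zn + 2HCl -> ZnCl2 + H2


Equation: Zn + 2HCl -> ZnCl2 + H2
Check atoms: Cl: 2=2, H: 2=2, Zn: 1=1
Balanced

Yes, balanced


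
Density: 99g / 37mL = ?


ρ = mass/volume
= 99/37
= 2.676 g/mL

2.676 g/mL


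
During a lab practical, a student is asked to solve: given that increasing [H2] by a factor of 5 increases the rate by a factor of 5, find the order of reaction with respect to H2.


rate ∝ [H2]^n
5^n = 5 → n = 1
Order in H2: 1

1


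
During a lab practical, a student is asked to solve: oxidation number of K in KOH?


Group 1 metal: +1
Oxidation number: +1

+1


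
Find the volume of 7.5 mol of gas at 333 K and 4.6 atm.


PV = nRT  (R = 0.08206 L·atm/(mol·K))
V = nRT/P = 7.5×0.08206×333/4.6
= 44.553 L

44.553 L


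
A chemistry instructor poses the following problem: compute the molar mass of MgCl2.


M(MgCl2) = 1×24.31 + 2×35.45
= 24.31 + 70.9
= 95.21 g/mol

95.21 g/mol


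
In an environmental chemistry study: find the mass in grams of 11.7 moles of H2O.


M(H2O) = 18.02 g/mol
mass = n × M = 11.7 × 18.02 = 210.83 g

210.83 g


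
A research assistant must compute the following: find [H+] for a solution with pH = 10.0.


[H+] = 10^(-pH) = 10^(-10.0)
= 1.0×10^-10 M

1.0×10^-10 M


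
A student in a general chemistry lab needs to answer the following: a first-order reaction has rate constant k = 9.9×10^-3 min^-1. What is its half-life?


t½ = ln2/k = 0.693147/(9.9×10^-3 min^-1)
= 70.01 min

70.01 min


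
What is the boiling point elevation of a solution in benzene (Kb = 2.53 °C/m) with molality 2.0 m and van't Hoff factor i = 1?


ΔTb = Kb × m × i
= 2.53 × 2.0 × 1
= 5.06 °C

5.06 °C


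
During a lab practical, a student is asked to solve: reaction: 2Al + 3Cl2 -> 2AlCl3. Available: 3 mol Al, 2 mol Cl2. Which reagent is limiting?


Mole ratio available / coefficient:
  Al: 3/2 = 1.500
  Cl2: 2/3 = 0.667
Smaller ratio is limiting.

Cl2


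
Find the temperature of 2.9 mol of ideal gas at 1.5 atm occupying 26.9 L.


PV = nRT  (R = 0.08206 L·atm/(mol·K))
T = PV/(nR) = 1.5×26.9/(2.9×0.08206)
= 40.35/0.237974
= 169.56 K

169.56 K


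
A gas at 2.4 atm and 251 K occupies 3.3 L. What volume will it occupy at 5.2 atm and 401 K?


P1V1/T1 = P2V2/T2
V2 = P1V1T2/(T1P2)
= 2.4×3.3×401/(251×5.2)
= 2.433 L

2.433 L


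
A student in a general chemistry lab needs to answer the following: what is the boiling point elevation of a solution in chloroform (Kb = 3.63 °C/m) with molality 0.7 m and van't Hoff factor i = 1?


ΔTb = Kb × m × i
= 3.63 × 0.7 × 1
= 2.541 °C

2.541 °C


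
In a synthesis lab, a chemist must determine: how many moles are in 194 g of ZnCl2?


M(ZnCl2) = 136.28 g/mol
n = mass/M = 194/136.28 = 1.4235 mol

1.4235 mol


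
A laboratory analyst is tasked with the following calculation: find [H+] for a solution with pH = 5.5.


[H+] = 10^(-pH) = 10^(-5.5)
= 3.16×10^-6 M

3.16×10^-6 M


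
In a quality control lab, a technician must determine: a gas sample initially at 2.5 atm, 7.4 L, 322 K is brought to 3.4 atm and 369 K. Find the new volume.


P1V1/T1 = P2V2/T2
V2 = P1V1T2/(T1P2)
= 2.5×7.4×369/(322×3.4)
= 6.235 L

6.235 L


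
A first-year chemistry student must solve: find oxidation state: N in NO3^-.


x + 3(-2) = -1, so x = +5
Oxidation number: +5

+5


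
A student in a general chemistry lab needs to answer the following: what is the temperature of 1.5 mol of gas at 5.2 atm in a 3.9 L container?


PV = nRT  (R = 0.08206 L·atm/(mol·K))
T = PV/(nR) = 5.2×3.9/(1.5×0.08206)
= 20.28/0.123090
= 164.76 K

164.76 K


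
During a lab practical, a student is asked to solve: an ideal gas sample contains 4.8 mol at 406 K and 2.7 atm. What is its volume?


PV = nRT  (R = 0.08206 L·atm/(mol·K))
V = nRT/P = 4.8×0.08206×406/2.7
= 59.229 L

59.229 L


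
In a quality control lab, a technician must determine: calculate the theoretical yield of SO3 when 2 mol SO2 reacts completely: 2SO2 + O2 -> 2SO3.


Mole ratio SO3:SO2 = 2:2
n(SO3) = 2 × 2/2 = 2.000 mol
mass = 2.000 × 80.07 = 160.14 g

160.14 g


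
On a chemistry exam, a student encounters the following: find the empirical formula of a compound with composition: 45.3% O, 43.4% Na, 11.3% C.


Assume 100 g sample. Moles of each element:
  O: 45.3/16.0 = 2.831 mol
  Na: 43.4/22.99 = 1.888 mol
  C: 11.3/12.01 = 0.941 mol
Divide by smallest (0.941):
  O: 2.831/0.941 = 3.01
  Na: 1.888/0.941 = 2.01
  C: 0.941/0.941 = 1.0
Empirical formula: Na2CO3

Na2CO3


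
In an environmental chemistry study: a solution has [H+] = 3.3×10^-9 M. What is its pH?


pH = -log10([H+]) = -log10(3.3×10^-9)
= 9 - log10(3.3)
= 9 - 0.52
= 8.48

8.48


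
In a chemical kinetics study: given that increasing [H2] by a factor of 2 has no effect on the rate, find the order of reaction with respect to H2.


rate ∝ [H2]^n
rate ∝ [H2]^0
Order in H2: 0

0


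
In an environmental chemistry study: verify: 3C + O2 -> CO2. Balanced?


Equation: 3C + O2 -> CO2
Check atoms: C: 3≠1, O: 2=2
Not balanced

No, not balanced


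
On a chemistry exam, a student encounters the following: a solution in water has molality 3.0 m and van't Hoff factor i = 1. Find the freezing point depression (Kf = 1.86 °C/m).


ΔTf = Kf × m × i
= 1.86 × 3.0 × 1
= 5.58 °C

5.58 °C


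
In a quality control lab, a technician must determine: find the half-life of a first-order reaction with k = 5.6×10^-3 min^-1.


t½ = ln2/k = 0.693147/(5.6×10^-3 min^-1)
= 123.8 min

123.8 min


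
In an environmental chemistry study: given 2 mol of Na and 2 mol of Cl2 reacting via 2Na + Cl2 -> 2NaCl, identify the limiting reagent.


Mole ratio available / coefficient:
  Na: 2/2 = 1.000
  Cl2: 2/1 = 2.000
Smaller ratio is limiting.

Na


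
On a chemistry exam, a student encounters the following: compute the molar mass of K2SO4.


M(K2SO4) = 2×39.1 + 1×32.07 + 4×16.0
= 78.2 + 32.07 + 64.0
= 174.27 g/mol

174.27 g/mol


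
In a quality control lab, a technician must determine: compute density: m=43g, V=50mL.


ρ = mass/volume
= 43/50
= 0.86 g/mL

0.86 g/mL


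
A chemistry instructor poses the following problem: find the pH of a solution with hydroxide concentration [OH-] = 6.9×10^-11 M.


pOH = -log10([OH-]) = -log10(6.9×10^-11)
= 11 - log10(6.9) = 10.16
pH = 14 - pOH = 14 - 10.16 = 3.84

3.84


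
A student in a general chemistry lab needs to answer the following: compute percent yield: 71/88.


% yield = actual/theoretical × 100
= 71/88 × 100
= 80.68%

80.68%


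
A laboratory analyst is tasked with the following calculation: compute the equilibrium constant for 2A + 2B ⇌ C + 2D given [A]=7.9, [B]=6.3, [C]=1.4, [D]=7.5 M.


Kc = [C][D]^2/([A]^2[B]^2)
= (1.4^1 × 7.5^2)/(7.9^2 × 6.3^2)
= 78.75/2477.0529
= 0.03179

0.03179


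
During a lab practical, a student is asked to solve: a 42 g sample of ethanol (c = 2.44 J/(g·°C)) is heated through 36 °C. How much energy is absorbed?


q = mcΔT = 42 × 2.44 × 36
= 3689.28 J

3689.28 J


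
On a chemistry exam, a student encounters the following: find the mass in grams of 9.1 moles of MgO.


M(MgO) = 40.31 g/mol
mass = n × M = 9.1 × 40.31 = 366.82 g

366.82 g


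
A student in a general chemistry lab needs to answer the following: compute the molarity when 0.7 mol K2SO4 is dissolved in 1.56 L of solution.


M = n/V = 0.7/1.56 = 0.449 mol/L

0.449 M


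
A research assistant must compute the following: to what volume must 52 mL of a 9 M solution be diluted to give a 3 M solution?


C1V1 = C2V2
9 × 52 = 3 × V2
V2 = 468/3 = 156.0 mL

156.0 mL


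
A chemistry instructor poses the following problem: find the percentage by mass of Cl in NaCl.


M(NaCl) = 1×22.99 + 1×35.45 = 58.44 g/mol
Mass of Cl = 1 × 35.45 = 35.45 g/mol
% Cl = 35.45/58.44 × 100 = 60.66%

60.66%


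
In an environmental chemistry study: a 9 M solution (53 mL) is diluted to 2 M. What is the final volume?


C1V1 = C2V2
9 × 53 = 2 × V2
V2 = 477/2 = 238.5 mL

238.5 mL


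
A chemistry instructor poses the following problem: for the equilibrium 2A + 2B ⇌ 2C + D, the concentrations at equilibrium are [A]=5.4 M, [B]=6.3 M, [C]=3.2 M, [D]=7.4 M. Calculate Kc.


Kc = [C]^2[D]/([A]^2[B]^2)
= (3.2^2 × 7.4^1)/(5.4^2 × 6.3^2)
= 75.776/1157.3604
= 0.06547

0.06547


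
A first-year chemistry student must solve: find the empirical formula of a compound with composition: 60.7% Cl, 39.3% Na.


Assume 100 g sample. Moles of each element:
  Cl: 60.7/35.45 = 1.712 mol
  Na: 39.3/22.99 = 1.709 mol
Divide by smallest (1.709):
  Cl: 1.712/1.709 = 1.0
  Na: 1.709/1.709 = 1.0
Empirical formula: NaCl

NaCl


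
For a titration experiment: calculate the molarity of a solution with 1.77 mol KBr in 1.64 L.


M = n/V = 1.77/1.64 = 1.079 mol/L

1.079 M


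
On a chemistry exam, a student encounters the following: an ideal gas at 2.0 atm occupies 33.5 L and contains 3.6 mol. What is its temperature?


PV = nRT  (R = 0.08206 L·atm/(mol·K))
T = PV/(nR) = 2.0×33.5/(3.6×0.08206)
= 67.00/0.295416
= 226.80 K

226.80 K


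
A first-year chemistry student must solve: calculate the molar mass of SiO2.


M(SiO2) = 1×28.09 + 2×16.0
= 28.09 + 32.0
= 60.09 g/mol

60.09 g/mol


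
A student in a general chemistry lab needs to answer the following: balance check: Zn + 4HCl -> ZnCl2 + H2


Equation: Zn + 4HCl -> ZnCl2 + H2
Check atoms: Cl: 4≠2, H: 4≠2, Zn: 1=1
Not balanced

No, not balanced


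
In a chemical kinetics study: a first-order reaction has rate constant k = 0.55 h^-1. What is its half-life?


t½ = ln2/k = 0.693147/(0.55 h^-1)
= 1.260 h

1.260 h


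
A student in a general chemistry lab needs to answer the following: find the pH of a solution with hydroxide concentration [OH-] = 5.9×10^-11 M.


pOH = -log10([OH-]) = -log10(5.9×10^-11)
= 11 - log10(5.9) = 10.23
pH = 14 - pOH = 14 - 10.23 = 3.77

3.77


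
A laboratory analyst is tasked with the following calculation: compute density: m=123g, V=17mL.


ρ = mass/volume
= 123/17
= 7.235 g/mL

7.235 g/mL


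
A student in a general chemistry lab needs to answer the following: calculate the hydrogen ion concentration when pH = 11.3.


[H+] = 10^(-pH) = 10^(-11.3)
= 5.01×10^-12 M

5.01×10^-12 M


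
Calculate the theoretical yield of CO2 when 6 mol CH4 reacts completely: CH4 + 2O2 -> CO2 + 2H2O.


Mole ratio CO2:CH4 = 1:1
n(CO2) = 6 × 1/1 = 6.000 mol
mass = 6.000 × 44.01 = 264.06 g

264.06 g


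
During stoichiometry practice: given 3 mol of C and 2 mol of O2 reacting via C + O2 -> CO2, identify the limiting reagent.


Mole ratio available / coefficient:
  C: 3/1 = 3.000
  O2: 2/1 = 2.000
Smaller ratio is limiting.

O2


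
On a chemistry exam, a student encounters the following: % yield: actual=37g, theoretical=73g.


% yield = actual/theoretical × 100
= 37/73 × 100
= 50.68%

50.68%


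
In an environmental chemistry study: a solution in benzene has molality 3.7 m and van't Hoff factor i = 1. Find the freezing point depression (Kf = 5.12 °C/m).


ΔTf = Kf × m × i
= 5.12 × 3.7 × 1
= 18.944 °C

18.944 °C


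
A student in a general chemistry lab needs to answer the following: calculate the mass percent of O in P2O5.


M(P2O5) = 2×30.97 + 5×16.0 = 141.94 g/mol
Mass of O = 5 × 16.0 = 80.00 g/mol
% O = 80.00/141.94 × 100 = 56.36%

56.36%


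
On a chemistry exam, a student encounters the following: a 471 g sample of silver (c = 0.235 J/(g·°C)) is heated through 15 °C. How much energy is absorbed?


q = mcΔT = 471 × 0.235 × 15
= 1660.28 J

1660.28 J


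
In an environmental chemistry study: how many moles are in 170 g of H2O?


M(H2O) = 18.02 g/mol
n = mass/M = 170/18.02 = 9.434 mol

9.434 mol


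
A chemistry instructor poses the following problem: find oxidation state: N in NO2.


x + 2(-2) = 0, so x = +4
Oxidation number: +4

+4


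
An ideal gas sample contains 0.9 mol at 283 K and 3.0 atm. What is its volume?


PV = nRT  (R = 0.08206 L·atm/(mol·K))
V = nRT/P = 0.9×0.08206×283/3.0
= 6.967 L

6.967 L


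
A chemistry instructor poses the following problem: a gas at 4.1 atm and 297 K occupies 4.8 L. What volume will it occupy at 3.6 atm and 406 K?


P1V1/T1 = P2V2/T2
V2 = P1V1T2/(T1P2)
= 4.1×4.8×406/(297×3.6)
= 7.473 L

7.473 L


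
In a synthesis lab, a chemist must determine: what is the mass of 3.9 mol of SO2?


M(SO2) = 64.07 g/mol
mass = n × M = 3.9 × 64.07 = 249.87 g

249.87 g


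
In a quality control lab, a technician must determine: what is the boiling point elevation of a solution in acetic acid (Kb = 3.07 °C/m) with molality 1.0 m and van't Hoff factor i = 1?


ΔTb = Kb × m × i
= 3.07 × 1.0 × 1
= 3.07 °C

3.07 °C


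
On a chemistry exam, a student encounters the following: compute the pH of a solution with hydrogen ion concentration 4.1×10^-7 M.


pH = -log10([H+]) = -log10(4.1×10^-7)
= 7 - log10(4.1)
= 7 - 0.61
= 6.39

6.39


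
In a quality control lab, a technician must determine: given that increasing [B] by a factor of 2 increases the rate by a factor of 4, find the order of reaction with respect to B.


rate ∝ [B]^n
2^n = 4 → n = 2
Order in B: 2

2


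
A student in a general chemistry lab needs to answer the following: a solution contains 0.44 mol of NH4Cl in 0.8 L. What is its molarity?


M = n/V = 0.44/0.8 = 0.550 mol/L

0.550 M


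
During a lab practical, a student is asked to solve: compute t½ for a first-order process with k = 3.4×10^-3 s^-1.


t½ = ln2/k = 0.693147/(3.4×10^-3 s^-1)
= 203.9 s

203.9 s


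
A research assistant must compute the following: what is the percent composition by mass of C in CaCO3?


M(CaCO3) = 1×40.08 + 1×12.01 + 3×16.0 = 100.09 g/mol
Mass of C = 1 × 12.01 = 12.01 g/mol
% C = 12.01/100.09 × 100 = 12.00%

12.00%


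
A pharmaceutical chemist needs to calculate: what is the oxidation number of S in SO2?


x + 2(-2) = 0, so x = +4
Oxidation number: +4

+4


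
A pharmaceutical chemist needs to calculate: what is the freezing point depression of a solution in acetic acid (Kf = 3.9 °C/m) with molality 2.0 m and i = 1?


ΔTf = Kf × m × i
= 3.9 × 2.0 × 1
= 7.8 °C

7.8 °C


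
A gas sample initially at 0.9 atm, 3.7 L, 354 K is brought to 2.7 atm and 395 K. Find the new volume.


P1V1/T1 = P2V2/T2
V2 = P1V1T2/(T1P2)
= 0.9×3.7×395/(354×2.7)
= 1.376 L

1.376 L


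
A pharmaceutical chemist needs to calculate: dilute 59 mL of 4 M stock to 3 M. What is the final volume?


C1V1 = C2V2
4 × 59 = 3 × V2
V2 = 236/3 = 78.67 mL

78.67 mL


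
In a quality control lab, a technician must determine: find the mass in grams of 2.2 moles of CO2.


M(CO2) = 44.01 g/mol
mass = n × M = 2.2 × 44.01 = 96.82 g

96.82 g


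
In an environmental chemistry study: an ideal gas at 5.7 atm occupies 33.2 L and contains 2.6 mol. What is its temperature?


PV = nRT  (R = 0.08206 L·atm/(mol·K))
T = PV/(nR) = 5.7×33.2/(2.6×0.08206)
= 189.24/0.213356
= 886.97 K

886.97 K


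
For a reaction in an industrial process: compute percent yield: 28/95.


% yield = actual/theoretical × 100
= 28/95 × 100
= 29.47%

29.47%


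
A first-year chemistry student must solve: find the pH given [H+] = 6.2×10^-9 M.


pH = -log10([H+]) = -log10(6.2×10^-9)
= 9 - log10(6.2)
= 9 - 0.79
= 8.21

8.21


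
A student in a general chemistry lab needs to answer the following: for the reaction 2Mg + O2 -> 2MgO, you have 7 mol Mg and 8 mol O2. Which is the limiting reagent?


Mole ratio available / coefficient:
  Mg: 7/2 = 3.500
  O2: 8/1 = 8.000
Smaller ratio is limiting.

Mg


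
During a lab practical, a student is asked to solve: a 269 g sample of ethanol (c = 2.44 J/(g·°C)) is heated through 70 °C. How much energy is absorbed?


q = mcΔT = 269 × 2.44 × 70
= 45945.20 J

45945.20 J


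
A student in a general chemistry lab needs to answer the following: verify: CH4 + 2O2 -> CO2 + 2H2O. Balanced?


Equation: CH4 + 2O2 -> CO2 + 2H2O
Check atoms: C: 1=1, H: 4=4, O: 4=4
Balanced

Yes, balanced


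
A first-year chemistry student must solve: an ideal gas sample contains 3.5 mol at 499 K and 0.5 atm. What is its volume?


PV = nRT  (R = 0.08206 L·atm/(mol·K))
V = nRT/P = 3.5×0.08206×499/0.5
= 286.636 L

286.636 L


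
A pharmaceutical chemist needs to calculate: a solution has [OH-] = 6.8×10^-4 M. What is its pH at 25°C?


pOH = -log10([OH-]) = -log10(6.8×10^-4)
= 4 - log10(6.8) = 3.17
pH = 14 - pOH = 14 - 3.17 = 10.83

10.83


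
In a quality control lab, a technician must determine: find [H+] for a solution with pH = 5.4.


[H+] = 10^(-pH) = 10^(-5.4)
= 3.98×10^-6 M

3.98×10^-6 M


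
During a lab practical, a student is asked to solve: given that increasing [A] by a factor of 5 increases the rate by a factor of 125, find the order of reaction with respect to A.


rate ∝ [A]^n
5^n = 125 → n = 3
Order in A: 3

3


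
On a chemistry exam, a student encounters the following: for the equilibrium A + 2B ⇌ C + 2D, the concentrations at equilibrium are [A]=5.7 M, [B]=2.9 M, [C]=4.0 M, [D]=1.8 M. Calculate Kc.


Kc = [C][D]^2/([A][B]^2)
= (4.0^1 × 1.8^2)/(5.7^1 × 2.9^2)
= 12.96/47.937
= 0.2704

0.2704


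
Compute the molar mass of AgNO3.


M(AgNO3) = 1×107.87 + 1×14.01 + 3×16.0
= 107.87 + 14.01 + 48.0
= 169.88 g/mol

169.88 g/mol


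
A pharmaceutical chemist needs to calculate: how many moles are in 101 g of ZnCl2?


M(ZnCl2) = 136.28 g/mol
n = mass/M = 101/136.28 = 0.7411 mol

0.7411 mol


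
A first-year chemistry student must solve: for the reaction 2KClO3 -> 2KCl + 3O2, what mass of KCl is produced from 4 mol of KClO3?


Mole ratio KCl:KClO3 = 2:2
n(KCl) = 4 × 2/2 = 4.000 mol
mass = 4.000 × 74.55 = 298.2 g

298.2 g


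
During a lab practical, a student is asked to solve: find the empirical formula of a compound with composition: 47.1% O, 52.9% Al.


Assume 100 g sample. Moles of each element:
  O: 47.1/16.0 = 2.944 mol
  Al: 52.9/26.98 = 1.961 mol
Divide by smallest (1.961):
  O: 2.944/1.961 = 1.5
  Al: 1.961/1.961 = 1.0
Multiply all ratios by 2 to obtain whole numbers.
Empirical formula: Al2O3

Al2O3


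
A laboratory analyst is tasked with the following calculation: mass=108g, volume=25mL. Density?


ρ = mass/volume
= 108/25
= 4.32 g/mL

4.32 g/mL


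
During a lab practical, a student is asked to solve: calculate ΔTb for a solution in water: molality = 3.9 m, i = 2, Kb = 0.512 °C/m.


ΔTb = Kb × m × i
= 0.512 × 3.9 × 2
= 3.9936 °C

3.9936 °C


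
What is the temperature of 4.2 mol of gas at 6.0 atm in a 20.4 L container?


PV = nRT  (R = 0.08206 L·atm/(mol·K))
T = PV/(nR) = 6.0×20.4/(4.2×0.08206)
= 122.40/0.344652
= 355.14 K

355.14 K


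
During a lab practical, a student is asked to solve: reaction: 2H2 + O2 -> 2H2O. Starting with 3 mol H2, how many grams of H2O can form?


Mole ratio H2O:H2 = 2:2
n(H2O) = 3 × 2/2 = 3.000 mol
mass = 3.000 × 18.02 = 54.06 g

54.06 g


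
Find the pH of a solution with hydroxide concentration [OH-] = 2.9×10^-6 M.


pOH = -log10([OH-]) = -log10(2.9×10^-6)
= 6 - log10(2.9) = 5.54
pH = 14 - pOH = 14 - 5.54 = 8.46

8.46


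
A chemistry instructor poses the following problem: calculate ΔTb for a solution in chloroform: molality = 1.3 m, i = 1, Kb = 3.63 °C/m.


ΔTb = Kb × m × i
= 3.63 × 1.3 × 1
= 4.719 °C

4.719 °C


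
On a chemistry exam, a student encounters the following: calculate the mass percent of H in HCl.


M(HCl) = 1×1.008 + 1×35.45 = 36.458 g/mol
Mass of H = 1 × 1.008 = 1.008 g/mol
% H = 1.008/36.458 × 100 = 2.76%

2.76%


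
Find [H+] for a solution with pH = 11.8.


[H+] = 10^(-pH) = 10^(-11.8)
= 1.58×10^-12 M

1.58×10^-12 M


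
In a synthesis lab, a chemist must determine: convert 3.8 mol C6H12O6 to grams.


M(C6H12O6) = 180.16 g/mol
mass = n × M = 3.8 × 180.16 = 684.61 g

684.61 g


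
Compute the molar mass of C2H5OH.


M(C2H5OH) = 2×12.01 + 6×1.008 + 1×16.0
= 24.02 + 6.05 + 16.0
= 46.07 g/mol

46.07 g/mol


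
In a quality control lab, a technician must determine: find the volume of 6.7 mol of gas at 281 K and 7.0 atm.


PV = nRT  (R = 0.08206 L·atm/(mol·K))
V = nRT/P = 6.7×0.08206×281/7.0
= 22.071 L

22.071 L


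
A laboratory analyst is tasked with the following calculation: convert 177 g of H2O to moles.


M(H2O) = 18.02 g/mol
n = mass/M = 177/18.02 = 9.8224 mol

9.8224 mol


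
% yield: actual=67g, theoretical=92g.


% yield = actual/theoretical × 100
= 67/92 × 100
= 72.83%

72.83%


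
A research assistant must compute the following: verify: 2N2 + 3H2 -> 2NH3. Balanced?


Equation: 2N2 + 3H2 -> 2NH3
Check atoms: H: 6=6, N: 4≠2
Not balanced

No, not balanced


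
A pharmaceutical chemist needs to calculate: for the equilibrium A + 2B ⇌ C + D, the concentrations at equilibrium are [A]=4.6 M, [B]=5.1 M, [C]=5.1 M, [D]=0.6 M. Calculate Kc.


Kc = [C][D]/([A][B]^2)
= (5.1^1 × 0.6^1)/(4.6^1 × 5.1^2)
= 3.06/119.646
= 0.02558

0.02558


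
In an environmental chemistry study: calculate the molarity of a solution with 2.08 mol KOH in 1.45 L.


M = n/V = 2.08/1.45 = 1.434 mol/L

1.434 M


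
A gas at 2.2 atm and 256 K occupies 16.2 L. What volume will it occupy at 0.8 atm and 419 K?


P1V1/T1 = P2V2/T2
V2 = P1V1T2/(T1P2)
= 2.2×16.2×419/(256×0.8)
= 72.916 L

72.916 L


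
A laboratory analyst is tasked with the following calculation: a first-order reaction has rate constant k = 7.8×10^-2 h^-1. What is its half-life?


t½ = ln2/k = 0.693147/(7.8×10^-2 h^-1)
= 8.887 h

8.887 h


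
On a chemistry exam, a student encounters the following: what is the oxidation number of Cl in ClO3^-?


x + 3(-2) = -1, so x = +5
Oxidation number: +5

+5


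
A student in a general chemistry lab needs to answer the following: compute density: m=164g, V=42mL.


ρ = mass/volume
= 164/42
= 3.905 g/mL

3.905 g/mL


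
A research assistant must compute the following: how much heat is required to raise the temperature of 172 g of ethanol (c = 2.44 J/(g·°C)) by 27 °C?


q = mcΔT = 172 × 2.44 × 27
= 11331.36 J

11331.36 J


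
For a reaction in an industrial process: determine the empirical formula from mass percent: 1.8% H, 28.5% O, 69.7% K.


Assume 100 g sample. Moles of each element:
  H: 1.8/1.008 = 1.786 mol
  O: 28.5/16.0 = 1.781 mol
  K: 69.7/39.1 = 1.783 mol
Divide by smallest (1.781):
  H: 1.786/1.781 = 1.0
  O: 1.781/1.781 = 1.0
  K: 1.783/1.781 = 1.0
Empirical formula: KOH

KOH


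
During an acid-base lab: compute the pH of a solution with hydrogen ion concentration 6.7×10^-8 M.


pH = -log10([H+]) = -log10(6.7×10^-8)
= 8 - log10(6.7)
= 8 - 0.83
= 7.17

7.17


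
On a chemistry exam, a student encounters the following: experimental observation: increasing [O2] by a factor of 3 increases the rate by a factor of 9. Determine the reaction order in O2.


rate ∝ [O2]^n
3^n = 9 → n = 2
Order in O2: 2

2


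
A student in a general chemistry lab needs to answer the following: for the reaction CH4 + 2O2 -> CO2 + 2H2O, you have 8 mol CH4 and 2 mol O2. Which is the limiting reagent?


Mole ratio available / coefficient:
  CH4: 8/1 = 8.000
  O2: 2/2 = 1.000
Smaller ratio is limiting.

O2


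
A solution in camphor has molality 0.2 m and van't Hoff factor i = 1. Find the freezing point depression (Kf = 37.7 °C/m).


ΔTf = Kf × m × i
= 37.7 × 0.2 × 1
= 7.54 °C

7.54 °C


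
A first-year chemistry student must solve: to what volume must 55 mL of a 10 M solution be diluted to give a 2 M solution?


C1V1 = C2V2
10 × 55 = 2 × V2
V2 = 550/2 = 275.0 mL

275.0 mL


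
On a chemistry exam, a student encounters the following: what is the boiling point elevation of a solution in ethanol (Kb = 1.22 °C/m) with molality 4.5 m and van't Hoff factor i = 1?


ΔTb = Kb × m × i
= 1.22 × 4.5 × 1
= 5.49 °C

5.49 °C


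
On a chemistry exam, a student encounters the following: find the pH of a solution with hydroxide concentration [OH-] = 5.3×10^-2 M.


pOH = -log10([OH-]) = -log10(5.3×10^-2)
= 2 - log10(5.3) = 1.28
pH = 14 - pOH = 14 - 1.28 = 12.72

12.72


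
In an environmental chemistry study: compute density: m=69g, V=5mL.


ρ = mass/volume
= 69/5
= 13.8 g/mL

13.8 g/mL


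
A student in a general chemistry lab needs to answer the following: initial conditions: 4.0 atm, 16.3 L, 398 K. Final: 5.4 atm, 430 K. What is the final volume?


P1V1/T1 = P2V2/T2
V2 = P1V1T2/(T1P2)
= 4.0×16.3×430/(398×5.4)
= 13.045 L

13.045 L


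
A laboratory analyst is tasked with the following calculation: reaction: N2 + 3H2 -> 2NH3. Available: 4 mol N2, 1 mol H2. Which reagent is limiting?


Mole ratio available / coefficient:
  N2: 4/1 = 4.000
  H2: 1/3 = 0.333
Smaller ratio is limiting.

H2


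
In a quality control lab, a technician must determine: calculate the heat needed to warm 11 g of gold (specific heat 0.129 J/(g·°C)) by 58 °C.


q = mcΔT = 11 × 0.129 × 58
= 82.30 J

82.30 J


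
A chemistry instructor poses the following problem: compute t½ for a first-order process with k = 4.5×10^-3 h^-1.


t½ = ln2/k = 0.693147/(4.5×10^-3 h^-1)
= 154.0 h

154.0 h


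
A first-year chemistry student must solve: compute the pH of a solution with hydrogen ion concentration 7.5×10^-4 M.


pH = -log10([H+]) = -log10(7.5×10^-4)
= 4 - log10(7.5)
= 4 - 0.88
= 3.12

3.12


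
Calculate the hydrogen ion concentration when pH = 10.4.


[H+] = 10^(-pH) = 10^(-10.4)
= 3.98×10^-11 M

3.98×10^-11 M


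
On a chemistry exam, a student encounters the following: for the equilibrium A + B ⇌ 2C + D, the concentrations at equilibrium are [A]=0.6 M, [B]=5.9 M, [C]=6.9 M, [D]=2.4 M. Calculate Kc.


Kc = [C]^2[D]/([A][B])
= (6.9^2 × 2.4^1)/(0.6^1 × 5.9^1)
= 114.264/3.54
= 32.28

32.28


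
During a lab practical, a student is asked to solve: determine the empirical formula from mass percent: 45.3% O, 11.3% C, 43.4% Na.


Assume 100 g sample. Moles of each element:
  O: 45.3/16.0 = 2.831 mol
  C: 11.3/12.01 = 0.941 mol
  Na: 43.4/22.99 = 1.888 mol
Divide by smallest (0.941):
  O: 2.831/0.941 = 3.01
  C: 0.941/0.941 = 1.0
  Na: 1.888/0.941 = 2.01
Empirical formula: Na2CO3

Na2CO3


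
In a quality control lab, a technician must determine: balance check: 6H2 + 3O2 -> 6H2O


Equation: 6H2 + 3O2 -> 6H2O
Check atoms: H: 12=12, O: 6=6
Balanced

Yes, balanced


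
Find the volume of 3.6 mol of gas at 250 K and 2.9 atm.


PV = nRT  (R = 0.08206 L·atm/(mol·K))
V = nRT/P = 3.6×0.08206×250/2.9
= 25.467 L

25.467 L


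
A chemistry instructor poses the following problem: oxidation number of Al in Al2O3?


Al is +3
Oxidation number: +3

+3


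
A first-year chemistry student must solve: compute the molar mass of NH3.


M(NH3) = 1×14.01 + 3×1.008
= 14.01 + 3.02
= 17.03 g/mol

17.03 g/mol


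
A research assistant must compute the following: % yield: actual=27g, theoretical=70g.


% yield = actual/theoretical × 100
= 27/70 × 100
= 38.57%

38.57%


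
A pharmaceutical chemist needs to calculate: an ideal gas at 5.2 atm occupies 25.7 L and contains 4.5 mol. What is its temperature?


PV = nRT  (R = 0.08206 L·atm/(mol·K))
T = PV/(nR) = 5.2×25.7/(4.5×0.08206)
= 133.64/0.369270
= 361.90 K

361.90 K


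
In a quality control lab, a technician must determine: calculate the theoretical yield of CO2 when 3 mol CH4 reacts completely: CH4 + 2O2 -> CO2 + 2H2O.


Mole ratio CO2:CH4 = 1:1
n(CO2) = 3 × 1/1 = 3.000 mol
mass = 3.000 × 44.01 = 132.03 g

132.03 g


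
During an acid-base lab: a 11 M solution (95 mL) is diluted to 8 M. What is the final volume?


C1V1 = C2V2
11 × 95 = 8 × V2
V2 = 1045/8 = 130.62 mL

130.62 mL


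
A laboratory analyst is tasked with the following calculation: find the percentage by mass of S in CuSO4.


M(CuSO4) = 1×63.55 + 1×32.07 + 4×16.0 = 159.62 g/mol
Mass of S = 1 × 32.07 = 32.07 g/mol
% S = 32.07/159.62 × 100 = 20.09%

20.09%


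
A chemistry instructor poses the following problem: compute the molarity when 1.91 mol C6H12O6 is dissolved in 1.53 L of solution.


M = n/V = 1.91/1.53 = 1.248 mol/L

1.248 M


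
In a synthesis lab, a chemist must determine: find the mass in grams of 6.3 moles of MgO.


M(MgO) = 40.31 g/mol
mass = n × M = 6.3 × 40.31 = 253.95 g

253.95 g


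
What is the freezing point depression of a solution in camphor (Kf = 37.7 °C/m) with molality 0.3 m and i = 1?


ΔTf = Kf × m × i
= 37.7 × 0.3 × 1
= 11.31 °C

11.31 °C


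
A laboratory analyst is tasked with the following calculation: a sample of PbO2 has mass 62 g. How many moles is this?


M(PbO2) = 239.2 g/mol
n = mass/M = 62/239.2 = 0.2592 mol

0.2592 mol


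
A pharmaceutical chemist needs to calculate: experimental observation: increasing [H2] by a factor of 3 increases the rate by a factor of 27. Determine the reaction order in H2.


rate ∝ [H2]^n
3^n = 27 → n = 3
Order in H2: 3

3


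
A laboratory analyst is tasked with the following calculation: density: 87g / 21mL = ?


ρ = mass/volume
= 87/21
= 4.143 g/mL

4.143 g/mL


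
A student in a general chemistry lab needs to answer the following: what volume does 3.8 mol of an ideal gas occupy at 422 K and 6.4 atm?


PV = nRT  (R = 0.08206 L·atm/(mol·K))
V = nRT/P = 3.8×0.08206×422/6.4
= 20.561 L

20.561 L


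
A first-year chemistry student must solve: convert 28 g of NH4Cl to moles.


M(NH4Cl) = 53.49 g/mol
n = mass/M = 28/53.49 = 0.5235 mol

0.5235 mol


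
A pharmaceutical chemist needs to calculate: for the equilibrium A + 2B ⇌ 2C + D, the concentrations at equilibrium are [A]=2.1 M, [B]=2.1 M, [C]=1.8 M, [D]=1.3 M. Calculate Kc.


Kc = [C]^2[D]/([A][B]^2)
= (1.8^2 × 1.3^1)/(2.1^1 × 2.1^2)
= 4.212/9.261
= 0.4548

0.4548


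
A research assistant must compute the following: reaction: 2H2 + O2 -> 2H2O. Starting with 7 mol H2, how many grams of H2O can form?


Mole ratio H2O:H2 = 2:2
n(H2O) = 7 × 2/2 = 7.000 mol
mass = 7.000 × 18.02 = 126.14 g

126.14 g


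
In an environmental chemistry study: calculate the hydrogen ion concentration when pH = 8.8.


[H+] = 10^(-pH) = 10^(-8.8)
= 1.58×10^-9 M

1.58×10^-9 M


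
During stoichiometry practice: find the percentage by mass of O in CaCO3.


M(CaCO3) = 1×40.08 + 1×12.01 + 3×16.0 = 100.09 g/mol
Mass of O = 3 × 16.0 = 48.00 g/mol
% O = 48.00/100.09 × 100 = 47.96%

47.96%


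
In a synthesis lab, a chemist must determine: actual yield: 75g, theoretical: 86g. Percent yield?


% yield = actual/theoretical × 100
= 75/86 × 100
= 87.21%

87.21%


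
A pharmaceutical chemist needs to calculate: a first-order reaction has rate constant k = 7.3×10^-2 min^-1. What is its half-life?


t½ = ln2/k = 0.693147/(7.3×10^-2 min^-1)
= 9.495 min

9.495 min


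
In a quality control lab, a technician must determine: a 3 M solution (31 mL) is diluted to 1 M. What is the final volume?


C1V1 = C2V2
3 × 31 = 1 × V2
V2 = 93/1 = 93.0 mL

93.0 mL


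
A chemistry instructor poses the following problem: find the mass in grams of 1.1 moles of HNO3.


M(HNO3) = 63.02 g/mol
mass = n × M = 1.1 × 63.02 = 69.32 g

69.32 g


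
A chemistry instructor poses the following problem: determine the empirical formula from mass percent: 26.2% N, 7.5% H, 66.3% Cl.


Assume 100 g sample. Moles of each element:
  N: 26.2/14.01 = 1.87 mol
  H: 7.5/1.008 = 7.44 mol
  Cl: 66.3/35.45 = 1.87 mol
Divide by smallest (1.87):
  N: 1.87/1.87 = 1.0
  H: 7.44/1.87 = 3.98
  Cl: 1.87/1.87 = 1.0
Empirical formula: NH4Cl

NH4Cl


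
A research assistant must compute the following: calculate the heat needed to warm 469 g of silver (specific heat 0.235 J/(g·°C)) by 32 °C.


q = mcΔT = 469 × 0.235 × 32
= 3526.88 J

3526.88 J


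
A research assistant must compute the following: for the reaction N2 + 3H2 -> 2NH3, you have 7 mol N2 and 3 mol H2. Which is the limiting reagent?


Mole ratio available / coefficient:
  N2: 7/1 = 7.000
  H2: 3/3 = 1.000
Smaller ratio is limiting.

H2


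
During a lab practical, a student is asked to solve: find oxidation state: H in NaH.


H with a metal (hydride): -1
Oxidation number: -1

-1


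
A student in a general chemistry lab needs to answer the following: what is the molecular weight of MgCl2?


M(MgCl2) = 1×24.31 + 2×35.45
= 24.31 + 70.9
= 95.21 g/mol

95.21 g/mol


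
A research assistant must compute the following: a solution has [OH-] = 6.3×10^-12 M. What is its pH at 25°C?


pOH = -log10([OH-]) = -log10(6.3×10^-12)
= 12 - log10(6.3) = 11.2
pH = 14 - pOH = 14 - 11.2 = 2.8

2.8


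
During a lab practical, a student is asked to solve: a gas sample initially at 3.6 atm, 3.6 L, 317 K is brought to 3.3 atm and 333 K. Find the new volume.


P1V1/T1 = P2V2/T2
V2 = P1V1T2/(T1P2)
= 3.6×3.6×333/(317×3.3)
= 4.125 L

4.125 L


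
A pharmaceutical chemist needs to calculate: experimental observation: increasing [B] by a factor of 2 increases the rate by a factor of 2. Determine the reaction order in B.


rate ∝ [B]^n
2^n = 2 → n = 1
Order in B: 1

1


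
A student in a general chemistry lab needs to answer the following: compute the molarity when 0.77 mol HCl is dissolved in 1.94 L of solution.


M = n/V = 0.77/1.94 = 0.397 mol/L

0.397 M


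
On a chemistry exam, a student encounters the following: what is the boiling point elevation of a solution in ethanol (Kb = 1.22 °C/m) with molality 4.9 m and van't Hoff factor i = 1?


ΔTb = Kb × m × i
= 1.22 × 4.9 × 1
= 5.978 °C

5.978 °C


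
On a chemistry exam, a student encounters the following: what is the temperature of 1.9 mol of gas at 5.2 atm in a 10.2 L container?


PV = nRT  (R = 0.08206 L·atm/(mol·K))
T = PV/(nR) = 5.2×10.2/(1.9×0.08206)
= 53.04/0.155914
= 340.19 K

340.19 K


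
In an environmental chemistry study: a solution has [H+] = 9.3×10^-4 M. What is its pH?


pH = -log10([H+]) = -log10(9.3×10^-4)
= 4 - log10(9.3)
= 4 - 0.97
= 3.03

3.03


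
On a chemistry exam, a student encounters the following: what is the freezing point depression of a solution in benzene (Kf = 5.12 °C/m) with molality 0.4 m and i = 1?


ΔTf = Kf × m × i
= 5.12 × 0.4 × 1
= 2.048 °C

2.048 °C


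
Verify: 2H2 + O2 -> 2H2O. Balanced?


Equation: 2H2 + O2 -> 2H2O
Check atoms: H: 4=4, O: 2=2
Balanced

Yes, balanced


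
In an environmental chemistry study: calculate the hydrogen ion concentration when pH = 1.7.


[H+] = 10^(-pH) = 10^(-1.7)
= 2.0×10^-2 M

2.0×10^-2 M


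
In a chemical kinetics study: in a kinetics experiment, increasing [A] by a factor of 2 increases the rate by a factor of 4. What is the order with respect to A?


rate ∝ [A]^n
2^n = 4 → n = 2
Order in A: 2

2


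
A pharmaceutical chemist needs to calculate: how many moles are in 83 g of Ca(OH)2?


M(Ca(OH)2) = 74.1 g/mol
n = mass/M = 83/74.1 = 1.1201 mol

1.1201 mol


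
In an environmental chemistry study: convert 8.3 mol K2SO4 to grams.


M(K2SO4) = 174.27 g/mol
mass = n × M = 8.3 × 174.27 = 1446.44 g

1446.44 g


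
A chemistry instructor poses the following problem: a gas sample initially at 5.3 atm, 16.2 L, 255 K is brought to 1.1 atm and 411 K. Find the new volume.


P1V1/T1 = P2V2/T2
V2 = P1V1T2/(T1P2)
= 5.3×16.2×411/(255×1.1)
= 125.806 L

125.806 L


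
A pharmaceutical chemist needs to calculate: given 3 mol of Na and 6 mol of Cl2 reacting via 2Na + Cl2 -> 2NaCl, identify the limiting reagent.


Mole ratio available / coefficient:
  Na: 3/2 = 1.500
  Cl2: 6/1 = 6.000
Smaller ratio is limiting.

Na


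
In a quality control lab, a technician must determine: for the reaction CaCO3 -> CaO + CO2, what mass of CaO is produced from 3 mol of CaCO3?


Mole ratio CaO:CaCO3 = 1:1
n(CaO) = 3 × 1/1 = 3.000 mol
mass = 3.000 × 56.08 = 168.24 g

168.24 g


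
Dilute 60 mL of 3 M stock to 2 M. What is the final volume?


C1V1 = C2V2
3 × 60 = 2 × V2
V2 = 180/2 = 90.0 mL

90.0 mL


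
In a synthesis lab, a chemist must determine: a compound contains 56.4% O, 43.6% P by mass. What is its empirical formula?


Assume 100 g sample. Moles of each element:
  O: 56.4/16.0 = 3.525 mol
  P: 43.6/30.97 = 1.408 mol
Divide by smallest (1.408):
  O: 3.525/1.408 = 2.5
  P: 1.408/1.408 = 1.0
Multiply all ratios by 2 to obtain whole numbers.
Empirical formula: P2O5

P2O5


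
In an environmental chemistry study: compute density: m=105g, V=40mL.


ρ = mass/volume
= 105/40
= 2.625 g/mL

2.625 g/mL


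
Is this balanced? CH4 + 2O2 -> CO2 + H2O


Equation: CH4 + 2O2 -> CO2 + H2O
Check atoms: C: 1=1, H: 4≠2, O: 4≠3
Not balanced

No, not balanced


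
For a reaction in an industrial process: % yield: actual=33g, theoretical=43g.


% yield = actual/theoretical × 100
= 33/43 × 100
= 76.74%

76.74%


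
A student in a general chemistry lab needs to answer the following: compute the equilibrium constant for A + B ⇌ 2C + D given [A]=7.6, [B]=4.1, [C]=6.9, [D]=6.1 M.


Kc = [C]^2[D]/([A][B])
= (6.9^2 × 6.1^1)/(7.6^1 × 4.1^1)
= 290.421/31.16
= 9.320

9.320


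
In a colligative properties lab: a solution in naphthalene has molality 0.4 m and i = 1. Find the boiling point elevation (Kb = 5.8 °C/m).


ΔTb = Kb × m × i
= 5.8 × 0.4 × 1
= 2.32 °C

2.32 °C


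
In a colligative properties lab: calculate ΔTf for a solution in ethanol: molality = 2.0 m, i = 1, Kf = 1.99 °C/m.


ΔTf = Kf × m × i
= 1.99 × 2.0 × 1
= 3.98 °C

3.98 °C


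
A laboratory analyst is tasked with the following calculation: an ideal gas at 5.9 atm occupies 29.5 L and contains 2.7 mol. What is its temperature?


PV = nRT  (R = 0.08206 L·atm/(mol·K))
T = PV/(nR) = 5.9×29.5/(2.7×0.08206)
= 174.05/0.221562
= 785.56 K

785.56 K


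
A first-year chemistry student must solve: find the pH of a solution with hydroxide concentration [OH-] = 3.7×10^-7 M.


pOH = -log10([OH-]) = -log10(3.7×10^-7)
= 7 - log10(3.7) = 6.43
pH = 14 - pOH = 14 - 6.43 = 7.57

7.57


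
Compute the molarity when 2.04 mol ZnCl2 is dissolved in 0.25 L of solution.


M = n/V = 2.04/0.25 = 8.160 mol/L

8.160 M


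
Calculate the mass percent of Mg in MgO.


M(MgO) = 1×24.31 + 1×16.0 = 40.31 g/mol
Mass of Mg = 1 × 24.31 = 24.31 g/mol
% Mg = 24.31/40.31 × 100 = 60.31%

60.31%


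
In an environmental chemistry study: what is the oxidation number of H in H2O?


H is +1 with nonmetals
Oxidation number: +1

+1
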